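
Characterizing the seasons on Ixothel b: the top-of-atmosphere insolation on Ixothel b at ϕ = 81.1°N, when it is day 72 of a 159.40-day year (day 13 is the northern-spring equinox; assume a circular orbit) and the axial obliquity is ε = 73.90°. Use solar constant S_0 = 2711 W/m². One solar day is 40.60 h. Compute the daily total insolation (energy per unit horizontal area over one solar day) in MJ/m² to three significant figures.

274 MJ/m²

Solar longitude: L_s = 360° × (72 − 13)/159.40 = 133.250°.
sin δ = sin 73.90° × sin 133.250° = 0.69981, so δ = +44.412°.
cos h₀ = −tan(+81.1°) tan(+44.412°) = -6.2560 ≤ −1 ⇒ polar day, h₀ = π.
Bracket: h₀ sin ϕ sin δ + cos ϕ cos δ sin h₀ = 3.1416×0.98796×0.69981 + 0.15471×0.71433×0.00000 = 2.172053 + 0.000000 = 2.172053.
Q̄ = (S_0/π) × [bracket] = (2711/π) × 2.172053 = 1874.3 W/m².
Daily total = Q̄ × 40.60 h × 3600 s/h = 1874.3 × 40.60 × 3600 / 10⁶ = 273.9 MJ/m².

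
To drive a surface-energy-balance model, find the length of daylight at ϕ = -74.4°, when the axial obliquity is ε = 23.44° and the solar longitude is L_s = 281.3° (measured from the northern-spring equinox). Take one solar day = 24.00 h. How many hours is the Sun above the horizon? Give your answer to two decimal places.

24.00 h

Solar declination: sin δ = sin ε · sin L_s = sin 23.44° × sin 281.3° = -0.39008, so δ = -22.959°.
Sunrise equation: cos h₀ = −tan ϕ · tan δ = -1.5173 ≤ −1, so the Sun never sets (polar day) and h₀ = π.
Daylight = 2h₀/(2π) × 24.00 h = (3.1416/π) × 24.00 = 24.00 h.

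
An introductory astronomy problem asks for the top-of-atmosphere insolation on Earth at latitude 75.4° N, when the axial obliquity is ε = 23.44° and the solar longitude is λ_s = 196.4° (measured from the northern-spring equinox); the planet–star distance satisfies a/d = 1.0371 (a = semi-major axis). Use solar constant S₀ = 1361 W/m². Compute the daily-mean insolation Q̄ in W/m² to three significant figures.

Q̄ ≈ 48.3 W/m²

Solar declination: sin δ = sin ε · sin λ_s = sin 23.44° × sin 196.4° = -0.11231, so δ = -6.449°.
cos H₀ = −tan(+75.4°) tan(-6.449°) = 0.4339, H₀ = 1.1220 rad.
Bracket: H₀ sin φ sin δ + cos φ cos δ sin H₀ = 1.1220×0.96771×-0.11231 + 0.25207×0.99367×0.90095 = -0.121943 + 0.225665 = 0.103722.
Inverse-square distance factor (a/d)² = 1.0371² = 1.075576.
Q̄ = (S₀/π) × 1.075576 × [bracket] = (1361/π) × 1.075576 × 0.103722 = 48.33 W/m².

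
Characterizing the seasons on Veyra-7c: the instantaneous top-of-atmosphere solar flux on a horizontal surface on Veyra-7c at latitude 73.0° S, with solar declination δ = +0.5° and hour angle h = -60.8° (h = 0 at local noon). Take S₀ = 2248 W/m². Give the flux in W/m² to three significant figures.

cos θ_z = sin φ sin δ + cos φ cos δ cos h = -0.008345 + 0.142631 = 0.134286.
Flux = S₀ · cos θ_z = 2248 × 0.134286 = 301.9 W/m².

302 W/m²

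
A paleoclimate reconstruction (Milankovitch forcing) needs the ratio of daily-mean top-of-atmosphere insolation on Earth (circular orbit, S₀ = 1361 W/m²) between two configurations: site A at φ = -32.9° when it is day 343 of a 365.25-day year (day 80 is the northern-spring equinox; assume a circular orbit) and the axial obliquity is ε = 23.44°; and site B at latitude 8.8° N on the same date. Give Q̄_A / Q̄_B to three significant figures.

Q̄_A / Q̄_B ≈ 1.39

— Configuration A (φ=-32.9°):
Solar longitude: λ_s = 360° × (343 − 80)/365.25 = 259.220°.
sin δ = sin 23.44° × sin 259.220° = -0.39077, so δ = -23.002°.
cos H₀ = −tan(-32.9°) tan(-23.002°) = -0.2746, H₀ = 1.8490 rad.
Bracket: H₀ sin φ sin δ + cos φ cos δ sin H₀ = 1.8490×-0.54317×-0.39077 + 0.83962×0.92049×0.96155 = 0.392459 + 0.743145 = 1.135604.
Q̄ = (S₀/π) × [bracket] = (1361/π) × 1.135604 = 491.97 W/m².
— Configuration B (φ=+8.8°):
cos H₀ = −tan(+8.8°) tan(-23.002°) = 0.0657, H₀ = 1.5050 rad.
Bracket: H₀ sin φ sin δ + cos φ cos δ sin H₀ = 1.5050×0.15299×-0.39077 + 0.98823×0.92049×0.99784 = -0.089975 + 0.907691 = 0.817716.
Q̄ = (S₀/π) × [bracket] = (1361/π) × 0.817716 = 354.25 W/m².
Ratio Q̄_A / Q̄_B = 491.97 / 354.25 = 1.389.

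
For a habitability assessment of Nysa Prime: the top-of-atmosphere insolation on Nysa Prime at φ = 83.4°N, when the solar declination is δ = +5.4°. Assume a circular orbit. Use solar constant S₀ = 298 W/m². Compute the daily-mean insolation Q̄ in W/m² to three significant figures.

cos H₀ = −tan(+83.4°) tan(+5.400°) = -0.8170, H₀ = 2.5270 rad.
Bracket: H₀ sin φ sin δ + cos φ cos δ sin H₀ = 2.5270×0.99337×0.09411 + 0.11494×0.99556×0.57667 = 0.236239 + 0.065988 = 0.302227.
Q̄ = (S₀/π) × [bracket] = (298/π) × 0.302227 = 28.67 W/m².

Q̄ ≈ 28.7 W/m²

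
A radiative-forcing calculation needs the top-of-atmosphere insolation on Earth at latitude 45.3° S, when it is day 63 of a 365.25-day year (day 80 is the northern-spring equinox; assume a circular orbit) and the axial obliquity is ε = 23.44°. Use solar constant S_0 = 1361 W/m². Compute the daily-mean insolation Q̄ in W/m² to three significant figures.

Solar longitude: L_s = 360° × (63 − 80)/365.25 = -16.756°, i.e. -16.756° + 360° = 343.244°.
sin δ = sin 23.44° × sin 343.244° = -0.11468, so δ = -6.585°.
cos h₀ = −tan(-45.3°) tan(-6.585°) = -0.1167, h₀ = 1.6877 rad.
Bracket: h₀ sin ϕ sin δ + cos ϕ cos δ sin h₀ = 1.6877×-0.71080×-0.11468 + 0.70339×0.99340×0.99317 = 0.137572 + 0.693975 = 0.831547.
Q̄ = (S_0/π) × [bracket] = (1361/π) × 0.831547 = 360.2 W/m².

Q̄ ≈ 360 W/m²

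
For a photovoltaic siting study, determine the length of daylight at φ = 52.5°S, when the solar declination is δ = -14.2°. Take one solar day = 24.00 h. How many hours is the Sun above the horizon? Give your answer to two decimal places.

cos H₀ = −tan φ · tan δ = −tan(-52.5°) × tan(-14.200°) = -0.3298, so H₀ = 1.9069 rad = 109.25°.
Daylight = 2H₀/(2π) × 24.00 h = (1.9069/π) × 24.00 = 14.57 h.

14.57 h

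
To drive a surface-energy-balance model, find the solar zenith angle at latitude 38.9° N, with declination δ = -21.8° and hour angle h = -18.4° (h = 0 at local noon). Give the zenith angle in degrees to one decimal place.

cos θ_z = sin φ sin δ + cos φ cos δ cos h = -0.233205 + 0.685646 = 0.452441.
θ_z = arccos(0.452441) = 63.1°.

θ_z = 63.1°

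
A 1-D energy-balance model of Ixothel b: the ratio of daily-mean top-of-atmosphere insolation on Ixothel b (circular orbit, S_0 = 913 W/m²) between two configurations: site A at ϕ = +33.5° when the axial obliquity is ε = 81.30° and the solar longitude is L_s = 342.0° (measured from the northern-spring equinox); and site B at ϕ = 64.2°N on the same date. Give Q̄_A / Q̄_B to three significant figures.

— Configuration A (ϕ=+33.5°):
Solar declination: sin δ = sin ε · sin L_s = sin 81.30° × sin 342.0° = -0.30546, so δ = -17.786°.
cos h₀ = −tan(+33.5°) tan(-17.786°) = 0.2123, h₀ = 1.3568 rad.
Bracket: h₀ sin ϕ sin δ + cos ϕ cos δ sin h₀ = 1.3568×0.55194×-0.30546 + 0.83389×0.95220×0.97720 = -0.228750 + 0.775926 = 0.547176.
Q̄ = (S_0/π) × [bracket] = (913/π) × 0.547176 = 159.02 W/m².
— Configuration B (ϕ=+64.2°):
cos h₀ = −tan(+64.2°) tan(-17.786°) = 0.6636, h₀ = 0.8452 rad.
Bracket: h₀ sin ϕ sin δ + cos ϕ cos δ sin h₀ = 0.8452×0.90032×-0.30546 + 0.43523×0.95220×0.74809 = -0.232440 + 0.310028 = 0.077588.
Q̄ = (S_0/π) × [bracket] = (913/π) × 0.077588 = 22.548 W/m².
Ratio Q̄_A / Q̄_B = 159.02 / 22.548 = 7.053.

Q̄_A / Q̄_B ≈ 7.05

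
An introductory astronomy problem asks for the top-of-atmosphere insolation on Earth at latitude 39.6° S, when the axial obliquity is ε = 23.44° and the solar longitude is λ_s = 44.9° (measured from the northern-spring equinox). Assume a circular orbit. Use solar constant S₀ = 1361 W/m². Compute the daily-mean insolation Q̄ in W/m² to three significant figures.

Q̄ ≈ 208 W/m²

Solar declination: sin δ = sin ε · sin λ_s = sin 23.44° × sin 44.9° = 0.28079, so δ = +16.307°.
cos H₀ = −tan(-39.6°) tan(+16.307°) = 0.2420, H₀ = 1.3263 rad.
Bracket: H₀ sin φ sin δ + cos φ cos δ sin H₀ = 1.3263×-0.63742×0.28079 + 0.77051×0.95977×0.97027 = -0.237383 + 0.717527 = 0.480144.
Q̄ = (S₀/π) × [bracket] = (1361/π) × 0.480144 = 208.0 W/m².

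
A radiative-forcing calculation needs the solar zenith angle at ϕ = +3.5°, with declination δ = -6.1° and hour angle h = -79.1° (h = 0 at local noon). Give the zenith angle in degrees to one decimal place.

θ_z = 79.6°

cos θ_z = sin ϕ sin δ + cos ϕ cos δ cos h = -0.006487 + 0.187674 = 0.181187.
θ_z = arccos(0.181187) = 79.6°.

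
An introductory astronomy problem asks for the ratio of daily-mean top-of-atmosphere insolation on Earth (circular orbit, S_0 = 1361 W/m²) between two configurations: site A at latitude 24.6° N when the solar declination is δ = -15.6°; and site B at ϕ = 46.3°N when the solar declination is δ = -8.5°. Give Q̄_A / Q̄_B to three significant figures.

— Configuration A (ϕ=+24.6°):
cos h₀ = −tan(+24.6°) tan(-15.600°) = 0.1278, h₀ = 1.4426 rad.
Bracket: h₀ sin ϕ sin δ + cos ϕ cos δ sin h₀ = 1.4426×0.41628×-0.26892 + 0.90924×0.96316×0.99180 = -0.161493 + 0.868563 = 0.707070.
Q̄ = (S_0/π) × [bracket] = (1361/π) × 0.707070 = 306.32 W/m².
— Configuration B (ϕ=+46.3°):
cos h₀ = −tan(+46.3°) tan(-8.500°) = 0.1564, h₀ = 1.4138 rad.
Bracket: h₀ sin ϕ sin δ + cos ϕ cos δ sin h₀ = 1.4138×0.72297×-0.14781 + 0.69088×0.98902×0.98770 = -0.151082 + 0.674890 = 0.523808.
Q̄ = (S_0/π) × [bracket] = (1361/π) × 0.523808 = 226.92 W/m².
Ratio Q̄_A / Q̄_B = 306.32 / 226.92 = 1.350.

Q̄_A / Q̄_B ≈ 1.35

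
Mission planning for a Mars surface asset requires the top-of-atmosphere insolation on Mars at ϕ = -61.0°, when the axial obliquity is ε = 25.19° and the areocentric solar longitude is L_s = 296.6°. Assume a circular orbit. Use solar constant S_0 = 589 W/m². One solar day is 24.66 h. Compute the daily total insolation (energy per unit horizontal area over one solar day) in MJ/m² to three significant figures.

sin δ = sin 25.19° × sin 296.6° = -0.38057, so δ = -22.369°.
cos h₀ = −tan(-61.0°) tan(-22.369°) = -0.7424, h₀ = 2.4075 rad.
Bracket: h₀ sin ϕ sin δ + cos ϕ cos δ sin h₀ = 2.4075×-0.87462×-0.38057 + 0.48481×0.92475×0.66992 = 0.801346 + 0.300344 = 1.101690.
Q̄ = (S_0/π) × [bracket] = (589/π) × 1.101690 = 206.55 W/m².
Daily total = Q̄ × 24.66 h × 3600 s/h = 206.55 × 24.66 × 3600 / 10⁶ = 18.34 MJ/m².

18.3 MJ/m²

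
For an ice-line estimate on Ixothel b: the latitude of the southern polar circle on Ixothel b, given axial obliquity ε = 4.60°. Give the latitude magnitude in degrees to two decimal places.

The polar circle is the lowest latitude that experiences at least one full rotation of continuous darkness at the northern-summer solstice; it lies at |φ| = 90° − ε = 90° − 4.60° = 85.40°.

85.40°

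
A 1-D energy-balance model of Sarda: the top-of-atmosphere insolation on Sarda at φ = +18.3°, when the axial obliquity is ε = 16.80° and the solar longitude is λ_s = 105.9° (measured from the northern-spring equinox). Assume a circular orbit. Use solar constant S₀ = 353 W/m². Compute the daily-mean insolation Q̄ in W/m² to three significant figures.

Q̄ ≈ 118 W/m²

Solar declination: sin δ = sin ε · sin λ_s = sin 16.80° × sin 105.9° = 0.27797, so δ = +16.139°.
cos H₀ = −tan(+18.3°) tan(+16.139°) = -0.0957, H₀ = 1.6666 rad.
Bracket: H₀ sin φ sin δ + cos φ cos δ sin H₀ = 1.6666×0.31399×0.27797 + 0.94943×0.96059×0.99541 = 0.145461 + 0.907827 = 1.053288.
Q̄ = (S₀/π) × [bracket] = (353/π) × 1.053288 = 118.4 W/m².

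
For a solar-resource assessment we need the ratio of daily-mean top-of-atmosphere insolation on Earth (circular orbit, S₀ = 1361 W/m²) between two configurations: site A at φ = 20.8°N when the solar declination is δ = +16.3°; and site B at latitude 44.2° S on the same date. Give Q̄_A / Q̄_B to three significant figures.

Q̄_A / Q̄_B ≈ 2.59

— Configuration A (φ=+20.8°):
cos H₀ = −tan(+20.8°) tan(+16.300°) = -0.1111, H₀ = 1.6821 rad.
Bracket: H₀ sin φ sin δ + cos φ cos δ sin H₀ = 1.6821×0.35511×0.28067 + 0.93483×0.95981×0.99381 = 0.167653 + 0.891705 = 1.059358.
Q̄ = (S₀/π) × [bracket] = (1361/π) × 1.059358 = 458.93 W/m².
— Configuration B (φ=-44.2°):
cos H₀ = −tan(-44.2°) tan(+16.300°) = 0.2844, H₀ = 1.2825 rad.
Bracket: H₀ sin φ sin δ + cos φ cos δ sin H₀ = 1.2825×-0.69717×0.28067 + 0.71691×0.95981×0.95872 = -0.250953 + 0.659693 = 0.408740.
Q̄ = (S₀/π) × [bracket] = (1361/π) × 0.408740 = 177.07 W/m².
Ratio Q̄_A / Q̄_B = 458.93 / 177.07 = 2.592.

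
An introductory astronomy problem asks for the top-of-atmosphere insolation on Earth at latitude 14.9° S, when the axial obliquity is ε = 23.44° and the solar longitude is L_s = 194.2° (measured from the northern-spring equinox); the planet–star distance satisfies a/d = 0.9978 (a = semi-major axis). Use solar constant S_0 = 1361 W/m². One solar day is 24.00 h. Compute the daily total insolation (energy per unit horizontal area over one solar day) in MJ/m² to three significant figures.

37.3 MJ/m²

Solar declination: sin δ = sin ε · sin L_s = sin 23.44° × sin 194.2° = -0.09758, so δ = -5.600°.
cos h₀ = −tan(-14.9°) tan(-5.600°) = -0.0261, h₀ = 1.5969 rad.
Bracket: h₀ sin ϕ sin δ + cos ϕ cos δ sin h₀ = 1.5969×-0.25713×-0.09758 + 0.96638×0.99523×0.99966 = 0.040067 + 0.961443 = 1.001510.
Inverse-square distance factor (a/d)² = 0.9978² = 0.995605.
Q̄ = (S_0/π) × 0.995605 × [bracket] = (1361/π) × 0.995605 × 1.001510 = 431.97 W/m².
Daily total = Q̄ × 24.00 h × 3600 s/h = 431.97 × 24.00 × 3600 / 10⁶ = 37.32 MJ/m².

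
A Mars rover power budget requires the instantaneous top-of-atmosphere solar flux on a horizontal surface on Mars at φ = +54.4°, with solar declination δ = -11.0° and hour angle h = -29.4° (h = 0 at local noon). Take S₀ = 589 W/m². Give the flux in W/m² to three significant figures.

202 W/m²

cos θ_z = sin φ sin δ + cos φ cos δ cos h = -0.155147 + 0.497836 = 0.342689.
Flux = S₀ · cos θ_z = 589 × 0.342689 = 201.8 W/m².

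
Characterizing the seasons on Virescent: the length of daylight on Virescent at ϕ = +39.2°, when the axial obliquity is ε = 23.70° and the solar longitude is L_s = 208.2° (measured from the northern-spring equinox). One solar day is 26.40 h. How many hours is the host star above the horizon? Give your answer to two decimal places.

11.87 h

Solar declination: sin δ = sin ε · sin L_s = sin 23.70° × sin 208.2° = -0.18994, so δ = -10.949°.
cos h₀ = −tan ϕ · tan δ = −tan(+39.2°) × tan(-10.949°) = 0.1578, so h₀ = 1.4123 rad = 80.92°.
Daylight = 2h₀/(2π) × 26.40 h = (1.4123/π) × 26.40 = 11.87 h.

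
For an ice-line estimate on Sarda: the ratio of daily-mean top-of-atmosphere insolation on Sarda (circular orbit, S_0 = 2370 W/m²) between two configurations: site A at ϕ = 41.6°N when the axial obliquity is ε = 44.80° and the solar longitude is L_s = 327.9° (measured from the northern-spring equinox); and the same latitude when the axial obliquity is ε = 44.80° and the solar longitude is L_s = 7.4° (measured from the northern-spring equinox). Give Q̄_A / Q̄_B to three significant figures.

— Configuration A (ϕ=+41.6°):
Solar declination: sin δ = sin ε · sin L_s = sin 44.80° × sin 327.9° = -0.37444, so δ = -21.990°.
cos h₀ = −tan(+41.6°) tan(-21.990°) = 0.3585, h₀ = 1.2041 rad.
Bracket: h₀ sin ϕ sin δ + cos ϕ cos δ sin h₀ = 1.2041×0.66393×-0.37444 + 0.74780×0.92725×0.93352 = -0.299342 + 0.647300 = 0.347958.
Q̄ = (S_0/π) × [bracket] = (2370/π) × 0.347958 = 262.50 W/m².
— Configuration B (ϕ=+41.6°):
Solar declination: sin δ = sin ε · sin L_s = sin 44.80° × sin 7.4° = 0.09075, so δ = +5.207°.
cos h₀ = −tan(+41.6°) tan(+5.207°) = -0.0809, h₀ = 1.6518 rad.
Bracket: h₀ sin ϕ sin δ + cos ϕ cos δ sin h₀ = 1.6518×0.66393×0.09075 + 0.74780×0.99587×0.99672 = 0.099524 + 0.742269 = 0.841793.
Q̄ = (S_0/π) × [bracket] = (2370/π) × 0.841793 = 635.04 W/m².
Ratio Q̄_A / Q̄_B = 262.50 / 635.04 = 0.4134.

Q̄_A / Q̄_B ≈ 0.413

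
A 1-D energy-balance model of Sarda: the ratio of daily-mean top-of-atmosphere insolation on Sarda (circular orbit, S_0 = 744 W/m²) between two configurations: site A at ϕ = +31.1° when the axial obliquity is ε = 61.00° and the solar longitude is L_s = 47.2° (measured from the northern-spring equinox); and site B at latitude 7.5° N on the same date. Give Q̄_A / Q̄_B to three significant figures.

— Configuration A (ϕ=+31.1°):
Solar declination: sin δ = sin ε · sin L_s = sin 61.00° × sin 47.2° = 0.64173, so δ = +39.921°.
cos h₀ = −tan(+31.1°) tan(+39.921°) = -0.5048, h₀ = 2.0999 rad.
Bracket: h₀ sin ϕ sin δ + cos ϕ cos δ sin h₀ = 2.0999×0.51653×0.64173 + 0.85627×0.76693×0.86326 = 0.696060 + 0.566902 = 1.262962.
Q̄ = (S_0/π) × [bracket] = (744/π) × 1.262962 = 299.10 W/m².
— Configuration B (ϕ=+7.5°):
cos h₀ = −tan(+7.5°) tan(+39.921°) = -0.1102, h₀ = 1.6812 rad.
Bracket: h₀ sin ϕ sin δ + cos ϕ cos δ sin h₀ = 1.6812×0.13053×0.64173 + 0.99144×0.76693×0.99391 = 0.140826 + 0.755734 = 0.896560.
Q̄ = (S_0/π) × [bracket] = (744/π) × 0.896560 = 212.33 W/m².
Ratio Q̄_A / Q̄_B = 299.10 / 212.33 = 1.409.

Q̄_A / Q̄_B ≈ 1.41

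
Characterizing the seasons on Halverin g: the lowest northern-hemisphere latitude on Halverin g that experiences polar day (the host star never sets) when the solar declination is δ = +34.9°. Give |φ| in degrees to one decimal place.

Polar day requires cos H₀ = −tan φ tan δ ≤ −1, i.e. tan φ tan δ ≥ 1.
The boundary is |tan φ| · |tan δ| = 1, so |φ| = 90° − |δ| = 90° − 34.9° = 55.1° in the northern hemisphere.

|φ| = 55.1°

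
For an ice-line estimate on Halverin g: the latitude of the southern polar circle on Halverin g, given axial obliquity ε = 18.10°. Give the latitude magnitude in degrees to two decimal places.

71.90°

The polar circle is the lowest latitude that experiences at least one full rotation of continuous darkness at the northern-summer solstice; it lies at |φ| = 90° − ε = 90° − 18.10° = 71.90°.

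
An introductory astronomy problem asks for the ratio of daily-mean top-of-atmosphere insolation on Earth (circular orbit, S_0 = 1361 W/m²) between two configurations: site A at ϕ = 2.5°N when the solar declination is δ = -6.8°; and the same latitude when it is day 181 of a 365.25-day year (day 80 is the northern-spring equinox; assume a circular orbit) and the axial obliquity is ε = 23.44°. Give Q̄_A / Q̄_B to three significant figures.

— Configuration A (ϕ=+2.5°):
cos h₀ = −tan(+2.5°) tan(-6.800°) = 0.0052, h₀ = 1.5656 rad.
Bracket: h₀ sin ϕ sin δ + cos ϕ cos δ sin h₀ = 1.5656×0.04362×-0.11840 + 0.99905×0.99297×0.99999 = -0.008086 + 0.992017 = 0.983931.
Q̄ = (S_0/π) × [bracket] = (1361/π) × 0.983931 = 426.26 W/m².
— Configuration B (ϕ=+2.5°):
Solar longitude: L_s = 360° × (181 − 80)/365.25 = 99.548°.
sin δ = sin 23.44° × sin 99.548° = 0.39228, so δ = +23.096°.
cos h₀ = −tan(+2.5°) tan(+23.096°) = -0.0186, h₀ = 1.5894 rad.
Bracket: h₀ sin ϕ sin δ + cos ϕ cos δ sin h₀ = 1.5894×0.04362×0.39228 + 0.99905×0.91985×0.99983 = 0.027197 + 0.918820 = 0.946017.
Q̄ = (S_0/π) × [bracket] = (1361/π) × 0.946017 = 409.83 W/m².
Ratio Q̄_A / Q̄_B = 426.26 / 409.83 = 1.040.

Q̄_A / Q̄_B ≈ 1.04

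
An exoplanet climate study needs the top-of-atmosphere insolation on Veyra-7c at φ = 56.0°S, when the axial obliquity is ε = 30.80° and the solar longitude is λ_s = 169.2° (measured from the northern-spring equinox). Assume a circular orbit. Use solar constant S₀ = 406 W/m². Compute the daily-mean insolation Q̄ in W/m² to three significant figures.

Q̄ ≈ 56.5 W/m²

Solar declination: sin δ = sin ε · sin λ_s = sin 30.80° × sin 169.2° = 0.09595, so δ = +5.506°.
cos H₀ = −tan(-56.0°) tan(+5.506°) = 0.1429, H₀ = 1.4274 rad.
Bracket: H₀ sin φ sin δ + cos φ cos δ sin H₀ = 1.4274×-0.82904×0.09595 + 0.55919×0.99539×0.98974 = -0.113545 + 0.550901 = 0.437356.
Q̄ = (S₀/π) × [bracket] = (406/π) × 0.437356 = 56.52 W/m².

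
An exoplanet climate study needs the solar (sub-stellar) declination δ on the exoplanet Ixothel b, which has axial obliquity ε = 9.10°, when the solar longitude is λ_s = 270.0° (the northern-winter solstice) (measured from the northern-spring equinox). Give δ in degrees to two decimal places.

δ = -9.10°

sin δ = sin ε · sin λ_s = sin 9.10° × sin 270.0° = -0.158158.
δ = arcsin(-0.158158) = -9.10°.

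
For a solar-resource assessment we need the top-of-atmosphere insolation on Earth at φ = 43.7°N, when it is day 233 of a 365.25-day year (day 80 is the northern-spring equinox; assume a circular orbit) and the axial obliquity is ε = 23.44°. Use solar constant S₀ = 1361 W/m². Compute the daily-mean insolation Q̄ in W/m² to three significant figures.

Q̄ ≈ 404 W/m²

Solar longitude: λ_s = 360° × (233 − 80)/365.25 = 150.801°.
sin δ = sin 23.44° × sin 150.801° = 0.19406, so δ = +11.190°.
cos H₀ = −tan(+43.7°) tan(+11.190°) = -0.1890, H₀ = 1.7610 rad.
Bracket: H₀ sin φ sin δ + cos φ cos δ sin H₀ = 1.7610×0.69088×0.19406 + 0.72297×0.98099×0.98197 = 0.236101 + 0.696439 = 0.932540.
Q̄ = (S₀/π) × [bracket] = (1361/π) × 0.932540 = 404.0 W/m².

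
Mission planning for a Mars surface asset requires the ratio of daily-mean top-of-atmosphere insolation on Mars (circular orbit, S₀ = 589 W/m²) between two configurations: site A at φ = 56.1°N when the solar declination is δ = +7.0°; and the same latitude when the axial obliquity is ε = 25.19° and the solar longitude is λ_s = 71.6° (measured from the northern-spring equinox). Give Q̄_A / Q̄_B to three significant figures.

Q̄_A / Q̄_B ≈ 0.627

— Configuration A (φ=+56.1°):
cos H₀ = −tan(+56.1°) tan(+7.000°) = -0.1827, H₀ = 1.7546 rad.
Bracket: H₀ sin φ sin δ + cos φ cos δ sin H₀ = 1.7546×0.83001×0.12187 + 0.55775×0.99255×0.98316 = 0.177484 + 0.544272 = 0.721756.
Q̄ = (S₀/π) × [bracket] = (589/π) × 0.721756 = 135.32 W/m².
— Configuration B (φ=+56.1°):
Solar declination: sin δ = sin ε · sin λ_s = sin 25.19° × sin 71.6° = 0.40386, so δ = +23.820°.
cos H₀ = −tan(+56.1°) tan(+23.820°) = -0.6570, H₀ = 2.2876 rad.
Bracket: H₀ sin φ sin δ + cos φ cos δ sin H₀ = 2.2876×0.83001×0.40386 + 0.55775×0.91482×0.75392 = 0.766821 + 0.384681 = 1.151502.
Q̄ = (S₀/π) × [bracket] = (589/π) × 1.151502 = 215.89 W/m².
Ratio Q̄_A / Q̄_B = 135.32 / 215.89 = 0.6268.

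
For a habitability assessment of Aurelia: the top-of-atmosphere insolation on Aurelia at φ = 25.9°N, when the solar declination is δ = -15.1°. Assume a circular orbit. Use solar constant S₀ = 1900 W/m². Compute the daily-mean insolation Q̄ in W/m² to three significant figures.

cos H₀ = −tan(+25.9°) tan(-15.100°) = 0.1310, H₀ = 1.4394 rad.
Bracket: H₀ sin φ sin δ + cos φ cos δ sin H₀ = 1.4394×0.43680×-0.26050 + 0.89956×0.96547×0.99138 = -0.163784 + 0.861012 = 0.697228.
Q̄ = (S₀/π) × [bracket] = (1900/π) × 0.697228 = 421.7 W/m².

Q̄ ≈ 422 W/m²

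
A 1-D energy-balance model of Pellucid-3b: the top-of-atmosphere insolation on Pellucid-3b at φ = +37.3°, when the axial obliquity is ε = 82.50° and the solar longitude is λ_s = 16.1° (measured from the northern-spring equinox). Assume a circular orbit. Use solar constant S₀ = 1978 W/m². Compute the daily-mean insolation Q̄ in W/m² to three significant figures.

Q̄ ≈ 658 W/m²

Solar declination: sin δ = sin ε · sin λ_s = sin 82.50° × sin 16.1° = 0.27494, so δ = +15.959°.
cos H₀ = −tan(+37.3°) tan(+15.959°) = -0.2178, H₀ = 1.7904 rad.
Bracket: H₀ sin φ sin δ + cos φ cos δ sin H₀ = 1.7904×0.60599×0.27494 + 0.79547×0.96146×0.97598 = 0.298300 + 0.746442 = 1.044742.
Q̄ = (S₀/π) × [bracket] = (1978/π) × 1.044742 = 657.8 W/m².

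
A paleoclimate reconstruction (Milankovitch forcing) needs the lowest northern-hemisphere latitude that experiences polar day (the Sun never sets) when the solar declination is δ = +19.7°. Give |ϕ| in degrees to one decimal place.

Polar day requires cos h₀ = −tan ϕ tan δ ≤ −1, i.e. tan ϕ tan δ ≥ 1.
The boundary is |tan ϕ| · |tan δ| = 1, so |ϕ| = 90° − |δ| = 90° − 19.7° = 70.3° in the northern hemisphere.

|ϕ| = 70.3°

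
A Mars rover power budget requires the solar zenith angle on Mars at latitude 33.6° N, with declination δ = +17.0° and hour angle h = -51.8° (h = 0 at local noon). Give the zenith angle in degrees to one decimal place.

θ_z = 49.1°

cos θ_z = sin φ sin δ + cos φ cos δ cos h = 0.161796 + 0.492579 = 0.654375.
θ_z = arccos(0.654375) = 49.1°.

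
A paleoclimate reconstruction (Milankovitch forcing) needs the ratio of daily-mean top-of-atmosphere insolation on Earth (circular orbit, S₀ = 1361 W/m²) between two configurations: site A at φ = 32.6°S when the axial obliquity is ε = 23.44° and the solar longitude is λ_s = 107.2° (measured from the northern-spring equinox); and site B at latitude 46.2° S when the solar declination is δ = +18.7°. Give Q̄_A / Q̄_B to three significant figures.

Q̄_A / Q̄_B ≈ 1.45

— Configuration A (φ=-32.6°):
Solar declination: sin δ = sin ε · sin λ_s = sin 23.44° × sin 107.2° = 0.38000, so δ = +22.334°.
cos H₀ = −tan(-32.6°) tan(+22.334°) = 0.2627, H₀ = 1.3049 rad.
Bracket: H₀ sin φ sin δ + cos φ cos δ sin H₀ = 1.3049×-0.53877×0.38000 + 0.84245×0.92499×0.96487 = -0.267156 + 0.751882 = 0.484726.
Q̄ = (S₀/π) × [bracket] = (1361/π) × 0.484726 = 209.99 W/m².
— Configuration B (φ=-46.2°):
cos H₀ = −tan(-46.2°) tan(+18.700°) = 0.3530, H₀ = 1.2101 rad.
Bracket: H₀ sin φ sin δ + cos φ cos δ sin H₀ = 1.2101×-0.72176×0.32061 + 0.69214×0.94721×0.93564 = -0.280021 + 0.613407 = 0.333386.
Q̄ = (S₀/π) × [bracket] = (1361/π) × 0.333386 = 144.43 W/m².
Ratio Q̄_A / Q̄_B = 209.99 / 144.43 = 1.454.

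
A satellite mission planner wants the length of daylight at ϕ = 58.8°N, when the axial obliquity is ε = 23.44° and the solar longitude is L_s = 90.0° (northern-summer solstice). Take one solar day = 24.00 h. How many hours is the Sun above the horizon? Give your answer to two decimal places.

Solar declination: sin δ = sin ε · sin L_s = sin 23.44° × sin 90.0° = 0.39779, so δ = +23.440°.
cos h₀ = −tan ϕ · tan δ = −tan(+58.8°) × tan(+23.440°) = -0.7159, so h₀ = 2.3687 rad = 135.72°.
Daylight = 2h₀/(2π) × 24.00 h = (2.3687/π) × 24.00 = 18.10 h.

18.10 h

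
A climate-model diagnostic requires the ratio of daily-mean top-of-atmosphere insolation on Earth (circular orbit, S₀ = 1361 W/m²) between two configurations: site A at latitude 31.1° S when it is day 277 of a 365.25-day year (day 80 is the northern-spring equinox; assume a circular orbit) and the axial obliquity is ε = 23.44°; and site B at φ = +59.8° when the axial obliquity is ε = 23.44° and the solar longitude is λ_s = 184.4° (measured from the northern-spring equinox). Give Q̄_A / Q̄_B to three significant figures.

Q̄_A / Q̄_B ≈ 2.02

— Configuration A (φ=-31.1°):
Solar longitude: λ_s = 360° × (277 − 80)/365.25 = 194.168°.
sin δ = sin 23.44° × sin 194.168° = -0.09737, so δ = -5.588°.
cos H₀ = −tan(-31.1°) tan(-5.588°) = -0.0590, H₀ = 1.6298 rad.
Bracket: H₀ sin φ sin δ + cos φ cos δ sin H₀ = 1.6298×-0.51653×-0.09737 + 0.85627×0.99525×0.99826 = 0.081970 + 0.850720 = 0.932690.
Q̄ = (S₀/π) × [bracket] = (1361/π) × 0.932690 = 404.06 W/m².
— Configuration B (φ=+59.8°):
Solar declination: sin δ = sin ε · sin λ_s = sin 23.44° × sin 184.4° = -0.03052, so δ = -1.749°.
cos H₀ = −tan(+59.8°) tan(-1.749°) = 0.0525, H₀ = 1.5183 rad.
Bracket: H₀ sin φ sin δ + cos φ cos δ sin H₀ = 1.5183×0.86427×-0.03052 + 0.50302×0.99953×0.99862 = -0.040049 + 0.502090 = 0.462041.
Q̄ = (S₀/π) × [bracket] = (1361/π) × 0.462041 = 200.17 W/m².
Ratio Q̄_A / Q̄_B = 404.06 / 200.17 = 2.019.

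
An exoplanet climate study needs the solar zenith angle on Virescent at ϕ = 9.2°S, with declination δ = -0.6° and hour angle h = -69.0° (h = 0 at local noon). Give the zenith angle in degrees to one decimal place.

θ_z = 69.2°

cos θ_z = sin ϕ sin δ + cos ϕ cos δ cos h = 0.001674 + 0.353739 = 0.355413.
θ_z = arccos(0.355413) = 69.2°.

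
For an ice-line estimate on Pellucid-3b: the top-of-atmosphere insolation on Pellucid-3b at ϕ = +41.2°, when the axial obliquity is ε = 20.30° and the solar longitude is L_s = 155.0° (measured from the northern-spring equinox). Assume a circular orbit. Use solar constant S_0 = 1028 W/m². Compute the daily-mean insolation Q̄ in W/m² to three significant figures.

Solar declination: sin δ = sin ε · sin L_s = sin 20.30° × sin 155.0° = 0.14662, so δ = +8.431°.
cos h₀ = −tan(+41.2°) tan(+8.431°) = -0.1298, h₀ = 1.7009 rad.
Bracket: h₀ sin ϕ sin δ + cos ϕ cos δ sin h₀ = 1.7009×0.65869×0.14662 + 0.75241×0.98919×0.99155 = 0.164268 + 0.737987 = 0.902255.
Q̄ = (S_0/π) × [bracket] = (1028/π) × 0.902255 = 295.2 W/m².

Q̄ ≈ 295 W/m²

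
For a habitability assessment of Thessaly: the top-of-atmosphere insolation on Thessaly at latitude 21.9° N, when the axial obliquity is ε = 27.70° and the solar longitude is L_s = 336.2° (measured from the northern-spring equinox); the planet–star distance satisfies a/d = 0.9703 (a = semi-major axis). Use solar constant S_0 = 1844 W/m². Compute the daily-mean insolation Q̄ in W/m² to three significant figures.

Solar declination: sin δ = sin ε · sin L_s = sin 27.70° × sin 336.2° = -0.18758, so δ = -10.812°.
cos h₀ = −tan(+21.9°) tan(-10.812°) = 0.0768, h₀ = 1.4939 rad.
Bracket: h₀ sin ϕ sin δ + cos ϕ cos δ sin h₀ = 1.4939×0.37299×-0.18758 + 0.92784×0.98225×0.99705 = -0.104521 + 0.908682 = 0.804161.
Inverse-square distance factor (a/d)² = 0.9703² = 0.941482.
Q̄ = (S_0/π) × 0.941482 × [bracket] = (1844/π) × 0.941482 × 0.804161 = 444.4 W/m².

Q̄ ≈ 444 W/m²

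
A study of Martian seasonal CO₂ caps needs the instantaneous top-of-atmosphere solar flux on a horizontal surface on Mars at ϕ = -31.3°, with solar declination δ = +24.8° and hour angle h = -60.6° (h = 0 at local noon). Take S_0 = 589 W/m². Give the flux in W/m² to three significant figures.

95.9 W/m²

cos θ_z = sin ϕ sin δ + cos ϕ cos δ cos h = -0.217913 + 0.380774 = 0.162861.
Flux = S_0 · cos θ_z = 589 × 0.162861 = 95.93 W/m².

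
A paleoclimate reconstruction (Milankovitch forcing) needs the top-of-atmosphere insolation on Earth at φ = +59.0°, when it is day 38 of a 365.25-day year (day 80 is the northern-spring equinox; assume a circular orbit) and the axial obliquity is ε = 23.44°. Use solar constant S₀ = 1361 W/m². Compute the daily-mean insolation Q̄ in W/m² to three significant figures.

Q̄ ≈ 84.4 W/m²

Solar longitude: λ_s = 360° × (38 − 80)/365.25 = -41.396°, i.e. -41.396° + 360° = 318.604°.
sin δ = sin 23.44° × sin 318.604° = -0.26304, so δ = -15.251°.
cos H₀ = −tan(+59.0°) tan(-15.251°) = 0.4538, H₀ = 1.0998 rad.
Bracket: H₀ sin φ sin δ + cos φ cos δ sin H₀ = 1.0998×0.85717×-0.26304 + 0.51504×0.96478×0.89113 = -0.247972 + 0.442803 = 0.194831.
Q̄ = (S₀/π) × [bracket] = (1361/π) × 0.194831 = 84.40 W/m².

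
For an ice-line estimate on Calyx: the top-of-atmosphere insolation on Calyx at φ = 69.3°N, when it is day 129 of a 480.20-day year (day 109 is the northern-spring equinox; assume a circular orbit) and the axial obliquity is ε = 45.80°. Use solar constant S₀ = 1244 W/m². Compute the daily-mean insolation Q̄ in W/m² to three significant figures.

Q̄ ≈ 263 W/m²

Solar longitude: λ_s = 360° × (129 − 109)/480.20 = 14.994°.
sin δ = sin 45.80° × sin 14.994° = 0.18547, so δ = +10.689°.
cos H₀ = −tan(+69.3°) tan(+10.689°) = -0.4995, H₀ = 2.0938 rad.
Bracket: H₀ sin φ sin δ + cos φ cos δ sin H₀ = 2.0938×0.93544×0.18547 + 0.35347×0.98265×0.86631 = 0.363266 + 0.300902 = 0.664168.
Q̄ = (S₀/π) × [bracket] = (1244/π) × 0.664168 = 263.0 W/m².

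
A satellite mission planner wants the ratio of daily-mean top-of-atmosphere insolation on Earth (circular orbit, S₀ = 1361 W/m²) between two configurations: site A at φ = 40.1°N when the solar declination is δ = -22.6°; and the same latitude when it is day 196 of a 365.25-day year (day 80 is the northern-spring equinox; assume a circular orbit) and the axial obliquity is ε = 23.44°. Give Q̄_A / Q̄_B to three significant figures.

— Configuration A (φ=+40.1°):
cos H₀ = −tan(+40.1°) tan(-22.600°) = 0.3505, H₀ = 1.2127 rad.
Bracket: H₀ sin φ sin δ + cos φ cos δ sin H₀ = 1.2127×0.64412×-0.38430 + 0.76492×0.92321×0.93655 = -0.300186 + 0.661375 = 0.361189.
Q̄ = (S₀/π) × [bracket] = (1361/π) × 0.361189 = 156.47 W/m².
— Configuration B (φ=+40.1°):
Solar longitude: λ_s = 360° × (196 − 80)/365.25 = 114.333°.
sin δ = sin 23.44° × sin 114.333° = 0.36245, so δ = +21.251°.
cos H₀ = −tan(+40.1°) tan(+21.251°) = -0.3275, H₀ = 1.9044 rad.
Bracket: H₀ sin φ sin δ + cos φ cos δ sin H₀ = 1.9044×0.64412×0.36245 + 0.76492×0.93200×0.94486 = 0.444604 + 0.673596 = 1.118200.
Q̄ = (S₀/π) × [bracket] = (1361/π) × 1.118200 = 484.43 W/m².
Ratio Q̄_A / Q̄_B = 156.47 / 484.43 = 0.3230.

Q̄_A / Q̄_B ≈ 0.323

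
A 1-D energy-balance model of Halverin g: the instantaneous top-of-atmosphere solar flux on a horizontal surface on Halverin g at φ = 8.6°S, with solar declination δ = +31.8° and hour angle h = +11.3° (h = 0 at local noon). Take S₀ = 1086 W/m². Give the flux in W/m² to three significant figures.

809 W/m²

cos θ_z = sin φ sin δ + cos φ cos δ cos h = -0.078799 + 0.824047 = 0.745248.
Flux = S₀ · cos θ_z = 1086 × 0.745248 = 809.3 W/m².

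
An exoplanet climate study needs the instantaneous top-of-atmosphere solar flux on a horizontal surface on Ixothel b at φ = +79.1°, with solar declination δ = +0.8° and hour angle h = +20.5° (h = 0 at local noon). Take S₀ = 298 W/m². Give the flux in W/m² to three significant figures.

cos θ_z = sin φ sin δ + cos φ cos δ cos h = 0.013710 + 0.177103 = 0.190813.
Flux = S₀ · cos θ_z = 298 × 0.190813 = 56.86 W/m².

56.9 W/m²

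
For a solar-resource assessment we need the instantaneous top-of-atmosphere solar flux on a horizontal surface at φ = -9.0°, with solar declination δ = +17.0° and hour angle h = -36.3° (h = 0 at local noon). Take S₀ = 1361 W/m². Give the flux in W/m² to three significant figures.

974 W/m²

cos θ_z = sin φ sin δ + cos φ cos δ cos h = -0.045737 + 0.761224 = 0.715487.
Flux = S₀ · cos θ_z = 1361 × 0.715487 = 973.8 W/m².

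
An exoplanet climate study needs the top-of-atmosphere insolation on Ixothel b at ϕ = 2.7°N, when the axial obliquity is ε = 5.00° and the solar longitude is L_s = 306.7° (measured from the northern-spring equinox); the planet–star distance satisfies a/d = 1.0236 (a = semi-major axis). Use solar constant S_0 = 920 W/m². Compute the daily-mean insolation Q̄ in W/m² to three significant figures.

Q̄ ≈ 304 W/m²

Solar declination: sin δ = sin ε · sin L_s = sin 5.00° × sin 306.7° = -0.06988, so δ = -4.007°.
cos h₀ = −tan(+2.7°) tan(-4.007°) = 0.0033, h₀ = 1.5675 rad.
Bracket: h₀ sin ϕ sin δ + cos ϕ cos δ sin h₀ = 1.5675×0.04711×-0.06988 + 0.99889×0.99756×0.99999 = -0.005160 + 0.996443 = 0.991283.
Inverse-square distance factor (a/d)² = 1.0236² = 1.047757.
Q̄ = (S_0/π) × 1.047757 × [bracket] = (920/π) × 1.047757 × 0.991283 = 304.2 W/m².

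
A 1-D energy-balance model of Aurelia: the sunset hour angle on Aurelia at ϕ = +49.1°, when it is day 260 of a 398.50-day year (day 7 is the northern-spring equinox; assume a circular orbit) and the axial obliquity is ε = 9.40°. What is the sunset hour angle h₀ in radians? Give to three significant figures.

h₀ = 1.43 rad

Solar longitude: L_s = 360° × (260 − 7)/398.50 = 228.557°.
sin δ = sin 9.40° × sin 228.557° = -0.12243, so δ = -7.032°.
cos h₀ = −tan ϕ · tan δ = −tan(+49.1°) × tan(-7.032°) = 0.1424, so h₀ = 1.4279 rad = 81.81°.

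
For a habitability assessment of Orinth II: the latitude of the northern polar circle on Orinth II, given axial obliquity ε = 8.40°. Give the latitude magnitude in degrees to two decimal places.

The polar circle is the lowest latitude that experiences at least one full rotation of continuous daylight at the northern-summer solstice; it lies at |φ| = 90° − ε = 90° − 8.40° = 81.60°.

81.60°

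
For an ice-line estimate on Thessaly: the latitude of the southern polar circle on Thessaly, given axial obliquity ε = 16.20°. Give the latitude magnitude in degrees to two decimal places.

73.80°

The polar circle is the lowest latitude that experiences at least one full rotation of continuous darkness at the northern-summer solstice; it lies at |φ| = 90° − ε = 90° − 16.20° = 73.80°.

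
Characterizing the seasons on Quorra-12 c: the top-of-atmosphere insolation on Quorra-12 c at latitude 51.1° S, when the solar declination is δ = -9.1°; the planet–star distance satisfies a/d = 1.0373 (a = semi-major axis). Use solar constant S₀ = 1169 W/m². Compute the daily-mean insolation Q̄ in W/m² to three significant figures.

Q̄ ≈ 331 W/m²

cos H₀ = −tan(-51.1°) tan(-9.100°) = -0.1985, H₀ = 1.7706 rad.
Bracket: H₀ sin φ sin δ + cos φ cos δ sin H₀ = 1.7706×-0.77824×-0.15816 + 0.62796×0.98741×0.98010 = 0.217937 + 0.607715 = 0.825652.
Inverse-square distance factor (a/d)² = 1.0373² = 1.075991.
Q̄ = (S₀/π) × 1.075991 × [bracket] = (1169/π) × 1.075991 × 0.825652 = 330.6 W/m².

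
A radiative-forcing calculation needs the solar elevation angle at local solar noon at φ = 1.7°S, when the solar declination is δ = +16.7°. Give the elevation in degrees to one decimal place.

71.6°

At local noon the hour angle is zero, so the zenith angle equals |φ − δ| = |-1.7° − (+16.700°)| = 18.400°.
Elevation = 90° − 18.400° = 71.6°.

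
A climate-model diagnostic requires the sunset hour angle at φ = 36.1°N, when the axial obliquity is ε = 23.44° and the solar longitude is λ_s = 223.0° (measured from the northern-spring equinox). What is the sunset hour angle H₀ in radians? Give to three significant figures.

Solar declination: sin δ = sin ε · sin λ_s = sin 23.44° × sin 223.0° = -0.27129, so δ = -15.741°.
cos H₀ = −tan φ · tan δ = −tan(+36.1°) × tan(-15.741°) = 0.2055, so H₀ = 1.3638 rad = 78.14°.

H₀ = 1.36 rad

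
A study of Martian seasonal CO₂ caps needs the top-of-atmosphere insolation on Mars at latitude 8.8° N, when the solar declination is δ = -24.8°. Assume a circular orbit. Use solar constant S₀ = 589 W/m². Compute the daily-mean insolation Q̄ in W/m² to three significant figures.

Q̄ ≈ 150 W/m²

cos H₀ = −tan(+8.8°) tan(-24.800°) = 0.0715, H₀ = 1.4992 rad.
Bracket: H₀ sin φ sin δ + cos φ cos δ sin H₀ = 1.4992×0.15299×-0.41945 + 0.98823×0.90778×0.99744 = -0.096206 + 0.894799 = 0.798593.
Q̄ = (S₀/π) × [bracket] = (589/π) × 0.798593 = 149.7 W/m².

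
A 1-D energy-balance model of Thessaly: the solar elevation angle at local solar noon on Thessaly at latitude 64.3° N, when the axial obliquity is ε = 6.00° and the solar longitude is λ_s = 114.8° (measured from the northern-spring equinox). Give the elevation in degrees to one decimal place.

Solar declination: sin δ = sin ε · sin λ_s = sin 6.00° × sin 114.8° = 0.09489, so δ = +5.445°.
At local noon the hour angle is zero, so the zenith angle equals |φ − δ| = |+64.3° − (+5.445°)| = 58.855°.
Elevation = 90° − 58.855° = 31.1°.

31.1°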